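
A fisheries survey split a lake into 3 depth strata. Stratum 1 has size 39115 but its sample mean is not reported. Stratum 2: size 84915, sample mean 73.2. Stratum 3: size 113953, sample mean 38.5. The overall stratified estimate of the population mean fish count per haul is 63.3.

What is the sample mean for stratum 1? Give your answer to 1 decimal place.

114.1

Σ Nₕx̄ₕ = N·μ, so 39115·x̄_1 = 237983·63.3 − (84915·73.2 + 113953·38.5).
= 15064323.9 − 10602968.5 = 4461355.4.
x̄_1 = 4461355.4 / 39115 = 114.057... → 114.1.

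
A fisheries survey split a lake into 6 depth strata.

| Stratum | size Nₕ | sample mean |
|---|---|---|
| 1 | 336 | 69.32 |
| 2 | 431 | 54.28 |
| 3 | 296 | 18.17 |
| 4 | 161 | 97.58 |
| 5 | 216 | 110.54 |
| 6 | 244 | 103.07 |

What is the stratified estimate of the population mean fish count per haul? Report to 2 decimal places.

69.36

N = 336 + 431 + 296 + 161 + 216 + 244 = 1684.
Weight each subgroup mean by Nₕ/N and sum.
Σ Nₕx̄ₕ = 336·69.32 + 431·54.28 + 296·18.17 + 161·97.58 + 216·110.54 + 244·103.07 = 23291.52 + 23394.68 + 5378.32 + 15710.38 + 23876.64 + 25149.08 = 116800.62.
Divide by N: 116800.62 / 1684 = 69.3590... → 69.36.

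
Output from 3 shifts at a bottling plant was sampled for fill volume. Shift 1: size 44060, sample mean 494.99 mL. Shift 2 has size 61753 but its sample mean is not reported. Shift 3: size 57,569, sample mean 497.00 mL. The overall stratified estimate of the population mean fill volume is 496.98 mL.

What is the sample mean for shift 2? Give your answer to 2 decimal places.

Σ Nₕx̄ₕ = N·μ, so 61753·x̄_2 = 163382·496.98 − (44060·494.99 + 57569·497.00).
= 81197586.36 − 50421052.4 = 30776533.96.
x̄_2 = 30776533.96 / 61753 = 498.3812... → 498.38.

498.38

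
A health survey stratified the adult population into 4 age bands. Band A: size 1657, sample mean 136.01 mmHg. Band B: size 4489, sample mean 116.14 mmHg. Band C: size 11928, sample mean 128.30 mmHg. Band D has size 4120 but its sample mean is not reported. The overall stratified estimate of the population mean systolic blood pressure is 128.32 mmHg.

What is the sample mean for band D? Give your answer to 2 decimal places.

138.56

Σ Nₕx̄ₕ = N·μ, so 4120·x̄_D = 22194·128.32 − (1657·136.01 + 4489·116.14 + 11928·128.30).
= 2847934.08 − 2277083.43 = 570850.65.
x̄_D = 570850.65 / 4120 = 138.5560... → 138.56.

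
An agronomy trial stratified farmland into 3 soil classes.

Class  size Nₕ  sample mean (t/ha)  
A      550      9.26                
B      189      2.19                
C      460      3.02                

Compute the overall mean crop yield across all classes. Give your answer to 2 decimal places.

5.75

N = 550 + 189 + 460 = 1199.
The stratified mean weights each stratum mean by its population share Nₕ/N.
Σ Nₕx̄ₕ = 550·9.26 + 189·2.19 + 460·3.02 = 5093 + 413.91 + 1389.2 = 6896.11.
Divide by N: 6896.11 / 1199 = 5.7516... → 5.75.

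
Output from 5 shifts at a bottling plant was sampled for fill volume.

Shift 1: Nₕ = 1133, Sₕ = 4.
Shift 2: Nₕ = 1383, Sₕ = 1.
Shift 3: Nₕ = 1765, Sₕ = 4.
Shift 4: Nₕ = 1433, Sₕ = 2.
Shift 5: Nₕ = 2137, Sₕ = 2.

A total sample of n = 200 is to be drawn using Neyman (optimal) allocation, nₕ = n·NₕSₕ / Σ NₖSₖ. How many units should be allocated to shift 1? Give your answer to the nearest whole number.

45

1: NₕSₕ = 1133·4 = 4532
2: NₕSₕ = 1383·1 = 1383
3: NₕSₕ = 1765·4 = 7060
4: NₕSₕ = 1433·2 = 2866
5: NₕSₕ = 2137·2 = 4274
Σ NₕSₕ = 20115.
n_1 = 200·4532/20115 = 45.061... → 45.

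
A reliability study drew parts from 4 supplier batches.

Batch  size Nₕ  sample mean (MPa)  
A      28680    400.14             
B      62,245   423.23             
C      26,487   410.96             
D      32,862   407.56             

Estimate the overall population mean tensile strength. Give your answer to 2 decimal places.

N = 150274; weights Wₕ = Nₕ/N = (0.1909, 0.4142, 0.1763, 0.2187).
x̄_st = Σ Wₕ·x̄ₕ = 0.1909·400.14 + 0.4142·423.23 + 0.1763·410.96 + 0.2187·407.56 ≈ 413.2338...
→ 413.23.

413.23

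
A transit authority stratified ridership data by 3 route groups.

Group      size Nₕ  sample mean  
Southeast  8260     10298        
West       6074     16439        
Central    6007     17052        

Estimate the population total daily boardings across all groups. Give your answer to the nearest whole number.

287343330

Southeast: 8260·10298 = 85061480
West: 6074·16439 = 99850486
Central: 6007·17052 = 102431364
τ̂ = Σ Nₕx̄ₕ = 287343330.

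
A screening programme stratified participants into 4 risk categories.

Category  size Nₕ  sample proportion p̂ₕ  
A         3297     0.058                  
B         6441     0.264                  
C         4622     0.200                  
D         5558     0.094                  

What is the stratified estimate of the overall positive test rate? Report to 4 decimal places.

0.1676

Wₕ = Nₕ/N with N = 19918: 0.1655, 0.3234, 0.2321, 0.2790.
p̂_st = 0.1655·0.058 + 0.3234·0.264 + 0.2321·0.200 + 0.2790·0.094 ≈ 0.167612... → 0.1676.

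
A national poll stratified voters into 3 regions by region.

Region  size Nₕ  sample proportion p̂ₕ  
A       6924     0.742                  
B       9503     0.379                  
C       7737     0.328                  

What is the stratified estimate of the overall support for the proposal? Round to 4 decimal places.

N = 6924 + 9503 + 7737 = 24164.
Overall proportion = Σ (Nₕ/N)·p̂ₕ.
Σ Nₕp̂ₕ = 5137.608 + 3601.637 + 2537.736 = 11276.981.
11276.981 / 24164 = 0.466685... → 0.4667.

0.4667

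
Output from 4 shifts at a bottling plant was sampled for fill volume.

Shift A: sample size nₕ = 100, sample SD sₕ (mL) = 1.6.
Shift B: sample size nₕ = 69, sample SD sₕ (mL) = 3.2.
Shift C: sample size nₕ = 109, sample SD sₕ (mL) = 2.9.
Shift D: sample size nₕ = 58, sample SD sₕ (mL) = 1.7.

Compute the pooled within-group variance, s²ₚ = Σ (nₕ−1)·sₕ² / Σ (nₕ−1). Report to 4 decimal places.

A: (100−1)·1.6² = 99·2.56 = 253.44
B: (69−1)·3.2² = 68·10.24 = 696.32
C: (109−1)·2.9² = 108·8.41 = 908.28
D: (58−1)·1.7² = 57·2.89 = 164.73
Numerator = 2022.77; denominator = Σ(nₕ−1) = 332.
s²ₚ = 2022.77/332 = 6.092681... → 6.0927.

6.0927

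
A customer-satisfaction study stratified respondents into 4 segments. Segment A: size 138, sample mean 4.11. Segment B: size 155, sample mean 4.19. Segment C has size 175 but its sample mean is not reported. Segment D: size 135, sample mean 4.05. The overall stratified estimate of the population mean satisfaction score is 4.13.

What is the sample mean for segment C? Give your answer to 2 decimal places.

Σ Nₕx̄ₕ = N·μ, so 175·x̄_C = 603·4.13 − (138·4.11 + 155·4.19 + 135·4.05).
= 2490.39 − 1763.38 = 727.01.
x̄_C = 727.01 / 175 = 4.1543... → 4.15.

4.15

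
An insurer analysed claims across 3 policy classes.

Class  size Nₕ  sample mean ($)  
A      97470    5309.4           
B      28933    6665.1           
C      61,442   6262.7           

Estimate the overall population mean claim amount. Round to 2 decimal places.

N = 187845; weights Wₕ = Nₕ/N = (0.5189, 0.1540, 0.3271).
x̄_st = Σ Wₕ·x̄ₕ = 0.5189·5309.4 + 0.1540·6665.1 + 0.3271·6262.7 ≈ 5830.0267...
→ 5830.03.

5830.03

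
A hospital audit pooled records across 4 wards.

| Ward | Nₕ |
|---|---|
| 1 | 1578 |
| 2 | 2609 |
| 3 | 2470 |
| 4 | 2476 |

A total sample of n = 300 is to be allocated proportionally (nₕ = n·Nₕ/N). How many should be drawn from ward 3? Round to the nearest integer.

81

Share of ward 3 = 2470/9133 = 0.27045.
Allocate 300 × 0.27045 = 81.134... → 81.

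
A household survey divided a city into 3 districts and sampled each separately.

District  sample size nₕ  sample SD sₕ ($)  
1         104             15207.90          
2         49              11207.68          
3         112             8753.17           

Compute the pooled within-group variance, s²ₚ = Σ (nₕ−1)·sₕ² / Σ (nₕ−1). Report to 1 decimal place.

Degrees of freedom: 103 + 48 + 111 = 262.
Σ(nₕ−1)sₕ² = 103·231280222.41 + 48·125612090.9824 + 111·76617985.0489 = 38355839615.8131.
s²ₚ = 38355839615.8131 / 262 = 146396334.412... → 146396334.4.

146396334.4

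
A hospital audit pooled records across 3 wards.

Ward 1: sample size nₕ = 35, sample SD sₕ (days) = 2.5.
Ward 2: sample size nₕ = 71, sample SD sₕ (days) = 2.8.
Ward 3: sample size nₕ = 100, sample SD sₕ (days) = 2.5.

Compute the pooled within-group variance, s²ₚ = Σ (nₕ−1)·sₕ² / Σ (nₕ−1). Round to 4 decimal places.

1: (35−1)·2.5² = 34·6.25 = 212.5
2: (71−1)·2.8² = 70·7.84 = 548.8
3: (100−1)·2.5² = 99·6.25 = 618.75
Numerator = 1380.05; denominator = Σ(nₕ−1) = 203.
s²ₚ = 1380.05/203 = 6.798276... → 6.7983.

6.7983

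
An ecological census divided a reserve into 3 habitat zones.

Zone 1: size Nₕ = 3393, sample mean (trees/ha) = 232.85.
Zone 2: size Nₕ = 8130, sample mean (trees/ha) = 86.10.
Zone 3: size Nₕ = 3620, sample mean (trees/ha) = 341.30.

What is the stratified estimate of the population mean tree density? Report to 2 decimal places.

179.99

N = 15143; weights Wₕ = Nₕ/N = (0.2241, 0.5369, 0.2391).
x̄_st = Σ Wₕ·x̄ₕ = 0.2241·232.85 + 0.5369·86.10 + 0.2391·341.30 ≈ 179.9881...
→ 179.99.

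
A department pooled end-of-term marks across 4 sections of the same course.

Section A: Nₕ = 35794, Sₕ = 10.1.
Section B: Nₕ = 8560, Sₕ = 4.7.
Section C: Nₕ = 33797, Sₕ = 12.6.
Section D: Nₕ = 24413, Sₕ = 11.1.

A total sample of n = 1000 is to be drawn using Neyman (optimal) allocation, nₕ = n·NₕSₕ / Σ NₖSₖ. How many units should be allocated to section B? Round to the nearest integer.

37

A: NₕSₕ = 35794·10.1 = 361519.4
B: NₕSₕ = 8560·4.7 = 40232
C: NₕSₕ = 33797·12.6 = 425842.2
D: NₕSₕ = 24413·11.1 = 270984.3
Σ NₕSₕ = 1098577.9.
n_B = 1000·40232/1098577.9 = 36.622... → 37.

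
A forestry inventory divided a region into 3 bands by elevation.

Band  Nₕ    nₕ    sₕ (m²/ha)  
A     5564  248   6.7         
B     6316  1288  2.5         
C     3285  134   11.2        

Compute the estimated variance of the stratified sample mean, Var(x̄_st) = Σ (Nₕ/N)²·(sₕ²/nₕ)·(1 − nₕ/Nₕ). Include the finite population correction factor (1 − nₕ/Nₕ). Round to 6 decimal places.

N = 15165. Term for each stratum: Wₕ²sₕ²/nₕ·(1−nₕ/Nₕ).
Var(x̄_st) = 0.023280119 + 0.000670065 + 0.042133758 = 0.066083941 → 0.066084.

0.066084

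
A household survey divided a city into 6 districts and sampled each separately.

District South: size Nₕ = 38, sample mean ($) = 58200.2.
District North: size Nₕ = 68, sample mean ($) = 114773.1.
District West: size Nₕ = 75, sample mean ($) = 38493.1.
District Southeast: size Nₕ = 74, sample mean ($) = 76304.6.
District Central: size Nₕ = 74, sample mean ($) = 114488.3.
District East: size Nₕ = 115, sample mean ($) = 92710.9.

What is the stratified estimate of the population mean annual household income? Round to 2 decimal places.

N = 444; weights Wₕ = Nₕ/N = (0.0856, 0.1532, 0.1689, 0.1667, 0.1667, 0.2590).
x̄_st = Σ Wₕ·x̄ₕ = 0.0856·58200.2 + 0.1532·114773.1 + 0.1689·38493.1 + 0.1667·76304.6 + 0.1667·114488.3 + 0.2590·92710.9 ≈ 84872.9482...
→ 84872.95.

84872.95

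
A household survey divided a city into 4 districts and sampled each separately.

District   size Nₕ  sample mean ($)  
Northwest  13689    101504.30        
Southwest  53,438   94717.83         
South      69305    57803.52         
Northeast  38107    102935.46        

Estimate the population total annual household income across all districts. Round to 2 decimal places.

Northwest: 13689·101504.30 = 1389492362.7
Southwest: 53438·94717.83 = 5061531399.54
South: 69305·57803.52 = 4006072953.6
Northeast: 38107·102935.46 = 3922561574.22
τ̂ = Σ Nₕx̄ₕ = 14379658290.06.

14379658290.06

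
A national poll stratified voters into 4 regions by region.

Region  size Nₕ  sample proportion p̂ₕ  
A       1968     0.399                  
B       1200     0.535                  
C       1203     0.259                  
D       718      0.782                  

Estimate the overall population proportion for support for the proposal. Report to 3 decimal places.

N = 1968 + 1200 + 1203 + 718 = 5089.
Overall proportion = Σ (Nₕ/N)·p̂ₕ.
Σ Nₕp̂ₕ = 785.232 + 642 + 311.577 + 561.476 = 2300.285.
2300.285 / 5089 = 0.45201... → 0.452.

0.452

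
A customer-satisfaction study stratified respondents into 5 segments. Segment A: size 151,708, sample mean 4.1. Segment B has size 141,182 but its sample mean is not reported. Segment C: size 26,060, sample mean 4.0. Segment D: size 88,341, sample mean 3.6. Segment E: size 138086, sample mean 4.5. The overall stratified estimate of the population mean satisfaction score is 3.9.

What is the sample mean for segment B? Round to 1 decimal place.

Σ Nₕx̄ₕ = N·μ, so 141182·x̄_B = 545377·3.9 − (151708·4.1 + 26060·4.0 + 88341·3.6 + 138086·4.5).
= 2126970.3 − 1665657.4 = 461312.9.
x̄_B = 461312.9 / 141182 = 3.268... → 3.3.

3.3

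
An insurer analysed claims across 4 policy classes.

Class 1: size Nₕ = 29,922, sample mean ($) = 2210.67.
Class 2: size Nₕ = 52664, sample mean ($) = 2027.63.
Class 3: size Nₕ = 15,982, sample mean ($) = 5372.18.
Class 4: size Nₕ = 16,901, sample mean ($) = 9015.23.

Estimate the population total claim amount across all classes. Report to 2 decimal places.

411155357.05

1: 29922·2210.67 = 66147667.74
2: 52664·2027.63 = 106783106.32
3: 15982·5372.18 = 85858180.76
4: 16901·9015.23 = 152366402.23
τ̂ = Σ Nₕx̄ₕ = 411155357.05.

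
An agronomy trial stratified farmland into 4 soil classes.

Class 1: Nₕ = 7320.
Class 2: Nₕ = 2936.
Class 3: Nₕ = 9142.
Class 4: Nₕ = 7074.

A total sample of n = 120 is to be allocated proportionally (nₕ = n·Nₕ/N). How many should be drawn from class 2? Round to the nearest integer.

13

N = 7320 + 2936 + 9142 + 7074 = 26472.
n_2 = 120·2936/26472 = 13.309... → 13.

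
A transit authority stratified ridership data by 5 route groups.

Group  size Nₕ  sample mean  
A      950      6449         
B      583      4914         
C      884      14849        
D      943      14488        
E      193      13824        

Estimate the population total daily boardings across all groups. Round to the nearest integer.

A: 950·6449 = 6126550
B: 583·4914 = 2864862
C: 884·14849 = 13126516
D: 943·14488 = 13662184
E: 193·13824 = 2668032
τ̂ = Σ Nₕx̄ₕ = 38448144.

38448144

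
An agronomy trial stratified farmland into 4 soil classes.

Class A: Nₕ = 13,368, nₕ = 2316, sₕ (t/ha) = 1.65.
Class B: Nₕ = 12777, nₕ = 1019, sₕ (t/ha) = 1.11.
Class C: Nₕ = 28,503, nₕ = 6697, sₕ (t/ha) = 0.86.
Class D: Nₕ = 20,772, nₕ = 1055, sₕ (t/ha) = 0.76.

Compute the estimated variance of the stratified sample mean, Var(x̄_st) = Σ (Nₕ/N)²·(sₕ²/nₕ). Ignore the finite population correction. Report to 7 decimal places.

0.0001289

N = 75420; Wₕ = Nₕ/N.
class A: (13368/75420)²·1.65²/2316 = 0.0000369308
class B: (12777/75420)²·1.11²/1019 = 0.0000347022
class C: (28503/75420)²·0.86²/6697 = 0.0000157734
class D: (20772/75420)²·0.76²/1055 = 0.0000415297
Sum = 0.0001289360 → 0.0001289.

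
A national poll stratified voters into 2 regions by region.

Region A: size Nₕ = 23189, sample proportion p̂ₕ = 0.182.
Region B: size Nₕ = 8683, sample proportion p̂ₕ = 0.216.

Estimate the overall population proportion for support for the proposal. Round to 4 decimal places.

0.1913

N = 23189 + 8683 = 31872.
Overall proportion = Σ (Nₕ/N)·p̂ₕ.
Σ Nₕp̂ₕ = 4220.398 + 1875.528 = 6095.926.
6095.926 / 31872 = 0.191263... → 0.1913.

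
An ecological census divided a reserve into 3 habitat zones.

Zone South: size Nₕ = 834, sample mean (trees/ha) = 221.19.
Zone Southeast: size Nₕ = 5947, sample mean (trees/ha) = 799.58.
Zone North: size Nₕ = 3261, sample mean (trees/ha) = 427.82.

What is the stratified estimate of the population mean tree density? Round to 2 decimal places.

x̄_st = (Σ Nₕx̄ₕ) / (Σ Nₕ) = (834·221.19 + 5947·799.58 + 3261·427.82) / 10042
= 6334695.74 / 10042 = 630.8201... → 630.82.

630.82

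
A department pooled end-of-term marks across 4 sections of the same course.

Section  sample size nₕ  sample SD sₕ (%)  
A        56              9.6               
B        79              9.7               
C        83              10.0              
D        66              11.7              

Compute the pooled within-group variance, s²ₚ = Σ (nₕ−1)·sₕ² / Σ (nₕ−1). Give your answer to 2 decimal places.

105.38

A: (56−1)·9.6² = 55·92.16 = 5068.8
B: (79−1)·9.7² = 78·94.09 = 7339.02
C: (83−1)·10.0² = 82·100 = 8200
D: (66−1)·11.7² = 65·136.89 = 8897.85
Numerator = 29505.67; denominator = Σ(nₕ−1) = 280.
s²ₚ = 29505.67/280 = 105.3774... → 105.38.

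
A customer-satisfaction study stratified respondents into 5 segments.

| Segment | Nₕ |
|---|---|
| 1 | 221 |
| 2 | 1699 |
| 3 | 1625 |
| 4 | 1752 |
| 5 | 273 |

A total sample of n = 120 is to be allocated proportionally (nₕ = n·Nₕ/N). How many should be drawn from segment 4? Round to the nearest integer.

N = 221 + 1699 + 1625 + 1752 + 273 = 5570.
n_4 = 120·1752/5570 = 37.745... → 38.

38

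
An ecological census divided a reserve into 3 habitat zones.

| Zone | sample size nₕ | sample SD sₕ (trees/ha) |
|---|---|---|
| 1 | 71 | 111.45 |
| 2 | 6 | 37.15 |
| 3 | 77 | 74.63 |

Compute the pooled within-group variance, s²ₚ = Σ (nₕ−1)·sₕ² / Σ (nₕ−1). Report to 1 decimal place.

8607.1

Degrees of freedom: 70 + 5 + 76 = 151.
Σ(nₕ−1)sₕ² = 70·12421.1025 + 5·1380.1225 + 76·5569.6369 = 1299670.1919.
s²ₚ = 1299670.1919 / 151 = 8607.087... → 8607.1.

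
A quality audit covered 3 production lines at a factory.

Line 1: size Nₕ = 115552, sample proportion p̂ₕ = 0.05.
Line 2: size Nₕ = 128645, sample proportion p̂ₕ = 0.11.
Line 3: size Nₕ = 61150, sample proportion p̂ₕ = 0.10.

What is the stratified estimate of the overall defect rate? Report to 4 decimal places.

0.0853

Wₕ = Nₕ/N with N = 305347: 0.3784, 0.4213, 0.2003.
p̂_st = 0.3784·0.05 + 0.4213·0.11 + 0.2003·0.10 ≈ 0.085292... → 0.0853.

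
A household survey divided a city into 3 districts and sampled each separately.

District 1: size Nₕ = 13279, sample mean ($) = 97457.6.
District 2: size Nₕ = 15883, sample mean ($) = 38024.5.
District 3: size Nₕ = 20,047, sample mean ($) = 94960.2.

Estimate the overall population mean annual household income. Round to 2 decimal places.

77257.20

x̄_st = (Σ Nₕx̄ₕ) / (Σ Nₕ) = (13279·97457.6 + 15883·38024.5 + 20047·94960.2) / 49209
= 3801749733.3 / 49209 = 77257.2036... → 77257.20.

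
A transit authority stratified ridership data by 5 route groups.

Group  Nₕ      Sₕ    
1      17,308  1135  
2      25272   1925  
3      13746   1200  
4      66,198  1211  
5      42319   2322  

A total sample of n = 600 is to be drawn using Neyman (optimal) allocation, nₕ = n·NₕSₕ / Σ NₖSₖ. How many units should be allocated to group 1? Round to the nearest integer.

1: NₕSₕ = 17308·1135 = 19644580
2: NₕSₕ = 25272·1925 = 48648600
3: NₕSₕ = 13746·1200 = 16495200
4: NₕSₕ = 66198·1211 = 80165778
5: NₕSₕ = 42319·2322 = 98264718
Σ NₕSₕ = 263218876.
n_1 = 600·19644580/263218876 = 44.779... → 45.

45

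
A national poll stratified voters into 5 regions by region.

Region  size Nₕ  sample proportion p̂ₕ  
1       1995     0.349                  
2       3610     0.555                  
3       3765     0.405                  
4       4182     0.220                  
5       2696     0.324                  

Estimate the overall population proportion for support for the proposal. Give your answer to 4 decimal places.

0.3704

Wₕ = Nₕ/N with N = 16248: 0.1228, 0.2222, 0.2317, 0.2574, 0.1659.
p̂_st = 0.1228·0.349 + 0.2222·0.555 + 0.2317·0.405 + 0.2574·0.220 + 0.1659·0.324 ≈ 0.370395... → 0.3704.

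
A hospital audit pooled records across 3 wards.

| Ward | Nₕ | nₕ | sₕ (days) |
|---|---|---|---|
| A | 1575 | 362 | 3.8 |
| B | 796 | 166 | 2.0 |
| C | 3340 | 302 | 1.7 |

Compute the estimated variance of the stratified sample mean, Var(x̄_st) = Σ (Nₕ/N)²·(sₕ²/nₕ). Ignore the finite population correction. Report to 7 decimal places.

0.0067751

N = 5711; Wₕ = Nₕ/N.
ward A: (1575/5711)²·3.8²/362 = 0.0030338592
ward B: (796/5711)²·2.0²/166 = 0.0004681163
ward C: (3340/5711)²·1.7²/302 = 0.0032731018
Sum = 0.0067750772 → 0.0067751.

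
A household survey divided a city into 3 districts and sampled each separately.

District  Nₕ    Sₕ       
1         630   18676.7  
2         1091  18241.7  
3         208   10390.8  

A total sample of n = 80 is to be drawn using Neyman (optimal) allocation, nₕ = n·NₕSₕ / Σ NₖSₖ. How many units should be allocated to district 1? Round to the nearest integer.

Σ NₕSₕ = 630·18676.7 + 1091·18241.7 + 208·10390.8 = 33829302.1.
Share for 1: 11766321/33829302.1 = 0.34781.
n_1 = 80 × 0.34781 = 27.825... → 28.

28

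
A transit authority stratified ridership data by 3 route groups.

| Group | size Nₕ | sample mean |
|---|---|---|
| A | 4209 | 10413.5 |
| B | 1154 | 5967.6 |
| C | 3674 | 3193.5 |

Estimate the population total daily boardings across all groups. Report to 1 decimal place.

62449950.9

A: 4209·10413.5 = 43830421.5
B: 1154·5967.6 = 6886610.4
C: 3674·3193.5 = 11732919
τ̂ = Σ Nₕx̄ₕ = 62449950.9.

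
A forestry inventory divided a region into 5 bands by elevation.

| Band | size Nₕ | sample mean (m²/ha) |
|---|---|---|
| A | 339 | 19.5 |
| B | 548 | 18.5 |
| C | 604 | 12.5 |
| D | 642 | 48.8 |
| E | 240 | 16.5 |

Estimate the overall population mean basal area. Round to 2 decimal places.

25.11

N = 2373; weights Wₕ = Nₕ/N = (0.1429, 0.2309, 0.2545, 0.2705, 0.1011).
x̄_st = Σ Wₕ·x̄ₕ = 0.1429·19.5 + 0.2309·18.5 + 0.2545·12.5 + 0.2705·48.8 + 0.1011·16.5 ≈ 25.1109...
→ 25.11.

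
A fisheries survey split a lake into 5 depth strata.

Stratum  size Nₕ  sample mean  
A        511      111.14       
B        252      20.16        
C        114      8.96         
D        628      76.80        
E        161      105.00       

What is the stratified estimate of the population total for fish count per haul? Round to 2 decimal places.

128029.70

A: 511·111.14 = 56792.54
B: 252·20.16 = 5080.32
C: 114·8.96 = 1021.44
D: 628·76.80 = 48230.4
E: 161·105.00 = 16905
τ̂ = Σ Nₕx̄ₕ = 128029.70.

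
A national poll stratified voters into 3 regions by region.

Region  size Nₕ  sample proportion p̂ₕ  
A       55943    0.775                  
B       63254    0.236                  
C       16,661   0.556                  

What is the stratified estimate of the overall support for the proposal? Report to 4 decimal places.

N = 55943 + 63254 + 16661 = 135858.
Overall proportion = Σ (Nₕ/N)·p̂ₕ.
Σ Nₕp̂ₕ = 43355.825 + 14927.944 + 9263.516 = 67547.285.
67547.285 / 135858 = 0.497190... → 0.4972.

0.4972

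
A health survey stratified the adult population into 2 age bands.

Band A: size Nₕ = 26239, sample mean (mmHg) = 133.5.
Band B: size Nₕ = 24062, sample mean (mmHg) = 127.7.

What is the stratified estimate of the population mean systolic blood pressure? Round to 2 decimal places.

130.73

N = 50301; weights Wₕ = Nₕ/N = (0.5216, 0.4784).
x̄_st = Σ Wₕ·x̄ₕ = 0.5216·133.5 + 0.4784·127.7 ≈ 130.7255...
→ 130.73.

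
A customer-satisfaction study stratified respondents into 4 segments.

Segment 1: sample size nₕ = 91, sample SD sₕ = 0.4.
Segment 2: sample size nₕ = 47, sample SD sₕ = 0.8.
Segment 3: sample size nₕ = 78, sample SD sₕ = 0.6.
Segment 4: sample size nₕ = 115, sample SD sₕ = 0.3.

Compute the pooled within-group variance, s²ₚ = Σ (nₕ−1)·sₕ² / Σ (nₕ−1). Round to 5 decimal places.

Degrees of freedom: 90 + 46 + 77 + 114 = 327.
Σ(nₕ−1)sₕ² = 90·0.16 + 46·0.64 + 77·0.36 + 114·0.09 = 81.82.
s²ₚ = 81.82 / 327 = 0.2502141... → 0.25021.

0.25021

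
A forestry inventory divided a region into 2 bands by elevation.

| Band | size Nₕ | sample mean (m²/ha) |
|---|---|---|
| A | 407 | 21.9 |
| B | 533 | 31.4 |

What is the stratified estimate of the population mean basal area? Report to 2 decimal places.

x̄_st = (Σ Nₕx̄ₕ) / (Σ Nₕ) = (407·21.9 + 533·31.4) / 940
= 25649.5 / 940 = 27.2867... → 27.29.

27.29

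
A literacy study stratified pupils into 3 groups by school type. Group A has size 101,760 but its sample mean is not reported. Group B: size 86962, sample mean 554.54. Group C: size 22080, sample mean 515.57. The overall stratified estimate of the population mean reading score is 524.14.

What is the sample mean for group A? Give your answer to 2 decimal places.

Σ Nₕx̄ₕ = N·μ, so 101760·x̄_A = 210802·524.14 − (86962·554.54 + 22080·515.57).
= 110489760.28 − 59607693.08 = 50882067.2.
x̄_A = 50882067.2 / 101760 = 500.0203... → 500.02.

500.02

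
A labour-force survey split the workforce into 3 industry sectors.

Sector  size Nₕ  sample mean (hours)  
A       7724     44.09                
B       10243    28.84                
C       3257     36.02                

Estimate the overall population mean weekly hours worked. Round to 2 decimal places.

35.49

N = 7724 + 10243 + 3257 = 21224.
Weight each subgroup mean by Nₕ/N and sum.
Σ Nₕx̄ₕ = 7724·44.09 + 10243·28.84 + 3257·36.02 = 340551.16 + 295408.12 + 117317.14 = 753276.42.
Divide by N: 753276.42 / 21224 = 35.4917... → 35.49.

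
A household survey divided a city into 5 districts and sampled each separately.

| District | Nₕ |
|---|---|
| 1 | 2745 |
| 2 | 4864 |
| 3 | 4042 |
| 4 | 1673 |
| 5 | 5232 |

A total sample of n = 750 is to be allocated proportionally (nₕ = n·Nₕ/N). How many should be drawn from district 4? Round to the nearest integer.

N = 2745 + 4864 + 4042 + 1673 + 5232 = 18556.
n_4 = 750·1673/18556 = 67.620... → 68.

68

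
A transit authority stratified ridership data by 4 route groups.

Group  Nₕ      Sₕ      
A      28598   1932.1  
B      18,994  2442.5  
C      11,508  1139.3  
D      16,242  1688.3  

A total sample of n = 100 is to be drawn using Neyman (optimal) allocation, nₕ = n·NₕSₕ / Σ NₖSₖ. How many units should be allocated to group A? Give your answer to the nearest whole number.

39

Σ NₕSₕ = 28598·1932.1 + 18994·2442.5 + 11508·1139.3 + 16242·1688.3 = 142179473.8.
Share for A: 55254195.8/142179473.8 = 0.38862.
n_A = 100 × 0.38862 = 38.862... → 39.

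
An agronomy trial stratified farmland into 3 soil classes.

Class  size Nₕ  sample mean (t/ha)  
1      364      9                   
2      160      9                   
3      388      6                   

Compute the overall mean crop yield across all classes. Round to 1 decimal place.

7.7

x̄_st = (Σ Nₕx̄ₕ) / (Σ Nₕ) = (364·9 + 160·9 + 388·6) / 912
= 7044 / 912 = 7.724... → 7.7.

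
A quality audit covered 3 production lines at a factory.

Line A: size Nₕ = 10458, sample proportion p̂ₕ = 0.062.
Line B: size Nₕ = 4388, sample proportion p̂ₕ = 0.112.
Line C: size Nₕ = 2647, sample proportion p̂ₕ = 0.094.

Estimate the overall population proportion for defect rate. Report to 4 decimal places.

Wₕ = Nₕ/N with N = 17493: 0.5978, 0.2508, 0.1513.
p̂_st = 0.5978·0.062 + 0.2508·0.112 + 0.1513·0.094 ≈ 0.079384... → 0.0794.

0.0794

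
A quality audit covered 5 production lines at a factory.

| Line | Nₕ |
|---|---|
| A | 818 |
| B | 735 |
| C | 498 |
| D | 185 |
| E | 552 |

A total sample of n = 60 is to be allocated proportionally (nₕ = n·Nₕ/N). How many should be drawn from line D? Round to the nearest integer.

Share of line D = 185/2788 = 0.06636.
Allocate 60 × 0.06636 = 3.981... → 4.

4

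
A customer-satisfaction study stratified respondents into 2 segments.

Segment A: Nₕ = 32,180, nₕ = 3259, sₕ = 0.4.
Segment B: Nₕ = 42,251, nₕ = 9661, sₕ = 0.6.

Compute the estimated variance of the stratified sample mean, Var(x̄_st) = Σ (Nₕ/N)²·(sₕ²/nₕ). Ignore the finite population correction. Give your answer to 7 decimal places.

N = 74431; Wₕ = Nₕ/N.
segment A: (32180/74431)²·0.4²/3259 = 0.0000091770
segment B: (42251/74431)²·0.6²/9661 = 0.0000120073
Sum = 0.0000211843 → 0.0000212.

0.0000212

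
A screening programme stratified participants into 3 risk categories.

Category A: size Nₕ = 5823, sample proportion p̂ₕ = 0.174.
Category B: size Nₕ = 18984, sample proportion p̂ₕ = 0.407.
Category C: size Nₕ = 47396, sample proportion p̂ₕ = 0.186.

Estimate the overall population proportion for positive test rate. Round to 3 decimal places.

N = 5823 + 18984 + 47396 = 72203.
Overall proportion = Σ (Nₕ/N)·p̂ₕ.
Σ Nₕp̂ₕ = 1013.202 + 7726.488 + 8815.656 = 17555.346.
17555.346 / 72203 = 0.24314... → 0.243.

0.243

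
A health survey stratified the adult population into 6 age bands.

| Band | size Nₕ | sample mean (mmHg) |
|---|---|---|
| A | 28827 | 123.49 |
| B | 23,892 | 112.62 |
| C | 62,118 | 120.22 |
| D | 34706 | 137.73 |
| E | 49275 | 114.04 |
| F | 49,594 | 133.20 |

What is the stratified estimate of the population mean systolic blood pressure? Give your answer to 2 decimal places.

N = 28827 + 23892 + 62118 + 34706 + 49275 + 49594 = 248412.
Overall mean = Σ (Nₕ/N)·x̄ₕ — weight by population share, not a simple average.
Σ Nₕx̄ₕ = 28827·123.49 + 23892·112.62 + 62118·120.22 + 34706·137.73 + 49275·114.04 + 49594·133.20 = 3559846.23 + 2690717.04 + 7467825.96 + 4780057.38 + 5619321 + 6605920.8 = 30723688.41.
Divide by N: 30723688.41 / 248412 = 123.6804... → 123.68.

123.68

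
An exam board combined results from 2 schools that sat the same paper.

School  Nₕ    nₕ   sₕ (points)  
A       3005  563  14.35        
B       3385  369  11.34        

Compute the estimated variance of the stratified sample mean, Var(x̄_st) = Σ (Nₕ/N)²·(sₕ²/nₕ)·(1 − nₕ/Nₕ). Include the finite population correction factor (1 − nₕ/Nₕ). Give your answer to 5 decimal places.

N = 6390. Term for each stratum: Wₕ²sₕ²/nₕ·(1−nₕ/Nₕ).
Var(x̄_st) = 0.06573306 + 0.08713408 = 0.15286713 → 0.15287.

0.15287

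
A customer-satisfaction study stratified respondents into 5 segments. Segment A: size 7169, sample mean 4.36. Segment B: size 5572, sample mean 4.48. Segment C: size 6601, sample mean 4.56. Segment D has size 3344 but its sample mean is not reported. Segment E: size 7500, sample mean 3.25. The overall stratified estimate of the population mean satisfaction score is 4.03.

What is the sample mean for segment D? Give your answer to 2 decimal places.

Σ Nₕx̄ₕ = N·μ, so 3344·x̄_D = 30186·4.03 − (7169·4.36 + 5572·4.48 + 6601·4.56 + 7500·3.25).
= 121649.58 − 110694.96 = 10954.62.
x̄_D = 10954.62 / 3344 = 3.2759... → 3.28.

3.28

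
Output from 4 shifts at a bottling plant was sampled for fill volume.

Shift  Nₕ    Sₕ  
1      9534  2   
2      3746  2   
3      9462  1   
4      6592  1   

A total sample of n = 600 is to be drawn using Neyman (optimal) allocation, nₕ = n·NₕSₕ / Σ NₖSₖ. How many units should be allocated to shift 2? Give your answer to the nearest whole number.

Σ NₕSₕ = 9534·2 + 3746·2 + 9462·1 + 6592·1 = 42614.
Share for 2: 7492/42614 = 0.17581.
n_2 = 600 × 0.17581 = 105.486... → 105.

105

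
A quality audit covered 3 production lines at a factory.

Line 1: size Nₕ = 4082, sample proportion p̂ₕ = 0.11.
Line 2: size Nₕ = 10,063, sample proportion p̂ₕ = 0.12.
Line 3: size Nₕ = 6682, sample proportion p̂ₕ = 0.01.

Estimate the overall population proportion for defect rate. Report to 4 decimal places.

0.0827

N = 4082 + 10063 + 6682 = 20827.
Overall proportion = Σ (Nₕ/N)·p̂ₕ.
Σ Nₕp̂ₕ = 449.02 + 1207.56 + 66.82 = 1723.4.
1723.4 / 20827 = 0.082748... → 0.0827.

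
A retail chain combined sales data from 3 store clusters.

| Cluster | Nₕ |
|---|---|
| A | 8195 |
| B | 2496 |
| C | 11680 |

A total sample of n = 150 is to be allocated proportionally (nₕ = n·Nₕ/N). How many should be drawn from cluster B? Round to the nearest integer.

Share of cluster B = 2496/22371 = 0.11157.
Allocate 150 × 0.11157 = 16.736... → 17.

17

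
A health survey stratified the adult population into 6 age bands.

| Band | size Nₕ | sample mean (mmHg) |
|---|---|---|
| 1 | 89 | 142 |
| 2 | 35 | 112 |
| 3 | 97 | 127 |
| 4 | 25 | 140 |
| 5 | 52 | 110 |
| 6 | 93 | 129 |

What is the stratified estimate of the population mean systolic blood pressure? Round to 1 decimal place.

N = 89 + 35 + 97 + 25 + 52 + 93 = 391.
Overall mean = Σ (Nₕ/N)·x̄ₕ — weight by population share, not a simple average.
Σ Nₕx̄ₕ = 89·142 + 35·112 + 97·127 + 25·140 + 52·110 + 93·129 = 12638 + 3920 + 12319 + 3500 + 5720 + 11997 = 50094.
Divide by N: 50094 / 391 = 128.118... → 128.1.

128.1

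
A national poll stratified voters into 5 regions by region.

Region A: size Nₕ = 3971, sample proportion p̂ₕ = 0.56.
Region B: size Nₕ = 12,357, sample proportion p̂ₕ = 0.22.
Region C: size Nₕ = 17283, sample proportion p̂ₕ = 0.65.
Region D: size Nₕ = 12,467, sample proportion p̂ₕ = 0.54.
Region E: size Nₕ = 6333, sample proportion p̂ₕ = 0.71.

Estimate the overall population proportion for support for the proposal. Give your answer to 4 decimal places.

0.5229

N = 3971 + 12357 + 17283 + 12467 + 6333 = 52411.
Overall proportion = Σ (Nₕ/N)·p̂ₕ.
Σ Nₕp̂ₕ = 2223.76 + 2718.54 + 11233.95 + 6732.18 + 4496.43 = 27404.86.
27404.86 / 52411 = 0.522884... → 0.5229.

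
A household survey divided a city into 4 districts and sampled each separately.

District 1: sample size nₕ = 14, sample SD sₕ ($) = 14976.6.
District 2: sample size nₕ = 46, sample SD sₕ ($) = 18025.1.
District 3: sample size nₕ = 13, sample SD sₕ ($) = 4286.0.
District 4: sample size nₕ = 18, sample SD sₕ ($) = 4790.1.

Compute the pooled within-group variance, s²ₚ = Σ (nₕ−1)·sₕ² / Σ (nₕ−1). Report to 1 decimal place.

208587069.0

1: (14−1)·14976.6² = 13·224298547.56 = 2915881118.28
2: (46−1)·18025.1² = 45·324904230.01 = 14620690350.45
3: (13−1)·4286.0² = 12·18369796 = 220437552
4: (18−1)·4790.1² = 17·22945058.01 = 390065986.17
Numerator = 18147075006.9; denominator = Σ(nₕ−1) = 87.
s²ₚ = 18147075006.9/87 = 208587069.045... → 208587069.0.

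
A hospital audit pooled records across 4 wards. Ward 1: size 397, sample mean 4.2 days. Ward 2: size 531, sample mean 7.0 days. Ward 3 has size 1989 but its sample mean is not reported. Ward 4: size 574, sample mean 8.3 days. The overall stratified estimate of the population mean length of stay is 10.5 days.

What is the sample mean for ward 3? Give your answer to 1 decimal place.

N = 397 + 531 + 1989 + 574 = 3491.
Overall total = μ·N = 10.5·3491 = 36655.5.
Subtract the known strata: 397·4.2 + 531·7.0 + 574·8.3 = 10148.6.
Remaining total for ward 3: 36655.5 − 10148.6 = 26506.9.
Divide by its size: 26506.9 / 1989 = 13.327... → 13.3.

13.3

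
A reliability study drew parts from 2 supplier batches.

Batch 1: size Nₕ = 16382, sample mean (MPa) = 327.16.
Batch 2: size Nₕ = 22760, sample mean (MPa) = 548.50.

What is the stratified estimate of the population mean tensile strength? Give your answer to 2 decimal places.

N = 39142; weights Wₕ = Nₕ/N = (0.4185, 0.5815).
x̄_st = Σ Wₕ·x̄ₕ = 0.4185·327.16 + 0.5815·548.50 ≈ 455.8631...
→ 455.86.

455.86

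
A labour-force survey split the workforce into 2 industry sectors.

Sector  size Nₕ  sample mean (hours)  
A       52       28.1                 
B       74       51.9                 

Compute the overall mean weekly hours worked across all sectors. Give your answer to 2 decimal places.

N = 52 + 74 = 126.
Weight each subgroup mean by Nₕ/N and sum.
Σ Nₕx̄ₕ = 52·28.1 + 74·51.9 = 1461.2 + 3840.6 = 5301.8.
Divide by N: 5301.8 / 126 = 42.0778... → 42.08.

42.08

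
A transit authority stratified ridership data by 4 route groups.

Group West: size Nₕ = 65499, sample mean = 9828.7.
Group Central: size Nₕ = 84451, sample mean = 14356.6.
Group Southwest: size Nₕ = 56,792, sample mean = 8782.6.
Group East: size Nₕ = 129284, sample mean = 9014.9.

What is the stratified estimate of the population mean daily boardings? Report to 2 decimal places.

x̄_st = (Σ Nₕx̄ₕ) / (Σ Nₕ) = (65499·9828.7 + 84451·14356.6 + 56792·8782.6 + 129284·9014.9) / 336026
= 3520462998.7 / 336026 = 10476.7577... → 10476.76.

10476.76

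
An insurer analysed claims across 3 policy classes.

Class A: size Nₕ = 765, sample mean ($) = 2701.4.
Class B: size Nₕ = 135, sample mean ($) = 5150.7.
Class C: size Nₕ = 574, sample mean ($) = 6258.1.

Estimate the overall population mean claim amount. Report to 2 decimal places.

N = 1474; weights Wₕ = Nₕ/N = (0.5190, 0.0916, 0.3894).
x̄_st = Σ Wₕ·x̄ₕ = 0.5190·2701.4 + 0.0916·5150.7 + 0.3894·6258.1 ≈ 4310.7632...
→ 4310.76.

4310.76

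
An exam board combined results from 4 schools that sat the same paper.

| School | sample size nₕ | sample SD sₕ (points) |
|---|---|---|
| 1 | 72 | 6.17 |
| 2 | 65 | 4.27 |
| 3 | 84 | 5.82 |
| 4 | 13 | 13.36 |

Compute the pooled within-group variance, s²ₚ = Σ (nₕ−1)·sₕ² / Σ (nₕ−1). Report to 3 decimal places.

1: (72−1)·6.17² = 71·38.0689 = 2702.8919
2: (65−1)·4.27² = 64·18.2329 = 1166.9056
3: (84−1)·5.82² = 83·33.8724 = 2811.4092
4: (13−1)·13.36² = 12·178.4896 = 2141.8752
Numerator = 8823.0819; denominator = Σ(nₕ−1) = 230.
s²ₚ = 8823.0819/230 = 38.36123... → 38.361.

38.361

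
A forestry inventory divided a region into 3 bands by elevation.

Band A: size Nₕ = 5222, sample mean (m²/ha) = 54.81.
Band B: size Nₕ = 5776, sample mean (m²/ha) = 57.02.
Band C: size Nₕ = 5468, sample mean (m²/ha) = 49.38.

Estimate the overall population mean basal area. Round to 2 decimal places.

x̄_st = (Σ Nₕx̄ₕ) / (Σ Nₕ) = (5222·54.81 + 5776·57.02 + 5468·49.38) / 16466
= 885575.18 / 16466 = 53.7820... → 53.78.

53.78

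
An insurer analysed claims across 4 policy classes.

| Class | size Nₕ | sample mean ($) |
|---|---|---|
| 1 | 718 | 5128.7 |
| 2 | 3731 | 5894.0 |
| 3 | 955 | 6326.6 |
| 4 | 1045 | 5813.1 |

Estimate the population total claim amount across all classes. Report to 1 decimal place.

37789513.1

Estimate total by summing Nₕ·x̄ₕ over strata.
718·5128.7 + 3731·5894.0 + 955·6326.6 + 1045·5813.1 = 3682406.6 + 21990514 + 6041903 + 6074689.5 = 37789513.1.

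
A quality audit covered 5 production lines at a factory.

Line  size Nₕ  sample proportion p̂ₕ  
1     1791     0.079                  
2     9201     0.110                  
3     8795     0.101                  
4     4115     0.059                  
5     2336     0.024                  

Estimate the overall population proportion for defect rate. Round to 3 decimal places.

0.089

Wₕ = Nₕ/N with N = 26238: 0.0683, 0.3507, 0.3352, 0.1568, 0.0890.
p̂_st = 0.0683·0.079 + 0.3507·0.110 + 0.3352·0.101 + 0.1568·0.059 + 0.0890·0.024 ≈ 0.08921... → 0.089.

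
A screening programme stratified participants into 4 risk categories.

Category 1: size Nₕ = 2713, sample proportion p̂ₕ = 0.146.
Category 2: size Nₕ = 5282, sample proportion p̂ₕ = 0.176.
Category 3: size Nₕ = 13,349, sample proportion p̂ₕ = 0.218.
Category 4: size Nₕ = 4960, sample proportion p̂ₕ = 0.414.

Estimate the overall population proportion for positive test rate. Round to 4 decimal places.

N = 2713 + 5282 + 13349 + 4960 = 26304.
Overall proportion = Σ (Nₕ/N)·p̂ₕ.
Σ Nₕp̂ₕ = 396.098 + 929.632 + 2910.082 + 2053.44 = 6289.252.
6289.252 / 26304 = 0.239099... → 0.2391.

0.2391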